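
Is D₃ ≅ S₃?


Comparing D₃ and S₃:
Both are the unique non-abelian group of order 6

Yes, D₃ ≅ S₃


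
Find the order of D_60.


|D_n| = 2n (n rotations and n reflections)
|D_60| = 2×60 = 120

|D_60| = 120


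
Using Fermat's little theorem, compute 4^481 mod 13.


Fermat's little theorem: if p is prime and gcd(a,p)=1, then a^(p-1) ≡ 1 (mod p)
p = 13 is prime, gcd(4,13) = 1
Reduce exponent: 481 mod 12 = 1
So 4^481 ≡ 4^1 (mod 13)
4^1 mod 13 = 4

4^481 ≡ 4 (mod 13)


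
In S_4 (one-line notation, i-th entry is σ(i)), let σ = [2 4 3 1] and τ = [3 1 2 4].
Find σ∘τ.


σ∘τ: apply τ first, then σ
1 →τ 3 →σ 3
2 →τ 1 →σ 2
3 →τ 2 →σ 4
4 →τ 4 →σ 1

σ∘τ = [3 2 4 1]


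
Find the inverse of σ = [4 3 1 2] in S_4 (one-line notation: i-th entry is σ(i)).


To find σ⁻¹, swap domain and range:
σ(1) = 4 → σ⁻¹(4) = 1
σ(2) = 3 → σ⁻¹(3) = 2
σ(3) = 1 → σ⁻¹(1) = 3
σ(4) = 2 → σ⁻¹(2) = 4

σ⁻¹ = [3 4 2 1]


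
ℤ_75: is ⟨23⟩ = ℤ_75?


g generates ℤ_n iff gcd(g, n) = 1
gcd(23, 75) = 1
Since gcd = 1, 23 is a generator.

Yes, 23 generates ℤ_75


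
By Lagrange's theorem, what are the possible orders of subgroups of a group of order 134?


Lagrange's theorem: |H| divides |G|
|G| = 134
Divisors of 134: 1, 2, 67, 134

Possible subgroup orders: {1, 2, 67, 134}


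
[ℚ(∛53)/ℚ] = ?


∛53 has minimal polynomial x³ - 53 (irreducible over ℚ since 53 is not a perfect cube)

[ℚ(∛53)/ℚ] = 3


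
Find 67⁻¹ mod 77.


Use the extended Euclidean algorithm to write 1 = 67·s + 77·t; then s mod 77 is the inverse.
Euclidean algorithm:
  67 = 0·77 + 67
  77 = 1·67 + 10
  67 = 6·10 + 7
  10 = 1·7 + 3
  7 = 2·3 + 1
  3 = 3·1 + 0
gcd(67,77) = 1
Back-substitution gives: 67·(23) + 77·(-20) = 1
So 67⁻¹ ≡ 23 ≡ 23 (mod 77)
Check: 67 × 23 = 1541 ≡ 1 (mod 77) ✓

67⁻¹ ≡ 23 (mod 77)


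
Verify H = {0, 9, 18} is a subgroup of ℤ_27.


Subgroup test for H = {0, 9, 18} in (ℤ_27, +):
(1) 0 ∈ H? Yes
(2) Closure: for all a,b ∈ H, (a+b) mod 27 ∈ H? Yes
(3) Inverses: for all a ∈ H, -a mod 27 ∈ H? Yes

Yes, H is a subgroup of ℤ_27


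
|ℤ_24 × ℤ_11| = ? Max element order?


|ℤ_24 × ℤ_11| = 24 × 11 = 264
Max element order = lcm(24,11) = 264
Cyclic? Yes (gcd=1)

|ℤ_24×ℤ_11| = 264, max element order = 264


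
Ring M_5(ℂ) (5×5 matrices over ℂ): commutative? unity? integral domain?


Matrix multiplication is non-commutative for n ≥ 2; the identity matrix I is the unity; singular matrices give zero divisors, so not an integral domain
Commutative: No
Integral domain: No
Has unity: Yes

M_5(ℂ) (5×5 matrices over ℂ): Commutative=No, Unity=Yes


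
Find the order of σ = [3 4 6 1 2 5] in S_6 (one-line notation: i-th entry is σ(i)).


Cycle decomposition: (1 3 6 5 2 4)
Cycle lengths: 6
Order = lcm(6) = 6

ord(σ) = 6


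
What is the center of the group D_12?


Z(G) = {g ∈ G | gx = xg for all x ∈ G}
For even n, Z(D_n) = {e, r^(n/2)}: the 180° rotation r^6 commutes with every reflection and rotation

Z(D_12) = {e, r^6}


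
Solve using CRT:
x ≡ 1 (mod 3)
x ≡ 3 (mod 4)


m₁ = 3, m₂ = 4, gcd = 1, so CRT applies. M = m₁·m₂ = 12
Let M₁ = M/m₁ = 4, M₂ = M/m₂ = 3
Find y₁ ≡ M₁⁻¹ (mod m₁): 4⁻¹ ≡ 1 (mod 3)
Find y₂ ≡ M₂⁻¹ (mod m₂): 3⁻¹ ≡ 3 (mod 4)
x = a₁·M₁·y₁ + a₂·M₂·y₂ = 1·4·1 + 3·3·3 = 31
Reduce mod 12: x ≡ 7
Check: 7 mod 3 = 1 ✓, 7 mod 4 = 3 ✓

x ≡ 7 (mod 12)


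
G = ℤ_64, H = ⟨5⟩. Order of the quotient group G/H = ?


|⟨5⟩| = n / gcd(5, 64) = 64 / 1 = 64
H is normal (ℤ_64 is abelian).
|G/H| = |G| / |H| = 64 / 64 = 1

|G/H| = 1


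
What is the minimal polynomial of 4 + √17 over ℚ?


Let α = 4 + √17. Then α - 4 = √17, so (α - 4)² = 17, giving α² - 8α - 1 = 0. Degree 2 and α ∉ ℚ, so this is the minimal polynomial.

Minimal polynomial: x² - 8x - 1


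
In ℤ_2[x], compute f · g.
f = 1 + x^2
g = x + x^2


Expand and collect like terms; reduce coefficients mod 2:
x^0: 1·0 = 0 ≡ 0 (mod 2)
x^1: 1·1 + 0·0 = 1 ≡ 1 (mod 2)
x^2: 1·1 + 0·1 + 1·0 = 1 ≡ 1 (mod 2)
x^3: 0·1 + 1·1 = 1 ≡ 1 (mod 2)
x^4: 1·1 = 1 ≡ 1 (mod 2)
Result: x + x^2 + x^3 + x^4

f · g = x + x^2 + x^3 + x^4


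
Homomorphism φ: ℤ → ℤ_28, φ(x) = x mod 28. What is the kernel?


Kernel = preimage of identity
ker(φ) = {x ∈ ℤ : x ≡ 0 (mod 28)} = 28ℤ = {0, ±28, ±56, ...}

ker(φ) = 28ℤ


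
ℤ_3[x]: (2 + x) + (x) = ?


Add coefficients mod 3:
x^0: 2 + 0 = 2 (mod 3)
x^1: 1 + 1 = 2 (mod 3)
Result: 2 + 2x

f + g = 2 + 2x


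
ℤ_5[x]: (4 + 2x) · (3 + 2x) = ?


Expand and collect like terms; reduce coefficients mod 5:
x^0: 4·3 = 12 ≡ 2 (mod 5)
x^1: 4·2 + 2·3 = 14 ≡ 4 (mod 5)
x^2: 2·2 = 4 ≡ 4 (mod 5)
Result: 2 + 4x + 4x^2

f · g = 2 + 4x + 4x^2


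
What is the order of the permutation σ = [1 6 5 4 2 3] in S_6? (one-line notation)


Cycle decomposition: (2 6 3 5)
Cycle lengths: 4
Order = lcm(4) = 4

ord(σ) = 4


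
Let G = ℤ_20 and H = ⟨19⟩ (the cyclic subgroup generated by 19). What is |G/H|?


|⟨19⟩| = n / gcd(19, 20) = 20 / 1 = 20
H is normal (ℤ_20 is abelian).
|G/H| = |G| / |H| = 20 / 20 = 1

|G/H| = 1


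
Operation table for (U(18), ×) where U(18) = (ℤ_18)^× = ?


Elements: {1, 5, 7, 11, 13, 17}
Operation: multiplication mod 18
Entry (a, b) = (a × b) mod 18

Cayley table:
   |  1 |  5 |  7 | 11 | 13 | 17
 1 |  1 |  5 |  7 | 11 | 13 | 17
 5 |  5 |  7 | 17 |  1 | 11 | 13
 7 |  7 | 17 | 13 |  5 |  1 | 11
11 | 11 |  1 |  5 | 13 | 17 |  7
13 | 13 | 11 |  1 | 17 |  7 |  5
17 | 17 | 13 | 11 |  7 |  5 |  1


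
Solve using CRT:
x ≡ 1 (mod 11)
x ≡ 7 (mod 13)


m₁ = 11, m₂ = 13, gcd = 1, so CRT applies. M = m₁·m₂ = 143
Let M₁ = M/m₁ = 13, M₂ = M/m₂ = 11
Find y₁ ≡ M₁⁻¹ (mod m₁): 13⁻¹ ≡ 6 (mod 11)
Find y₂ ≡ M₂⁻¹ (mod m₂): 11⁻¹ ≡ 6 (mod 13)
x = a₁·M₁·y₁ + a₂·M₂·y₂ = 1·13·6 + 7·11·6 = 540
Reduce mod 143: x ≡ 111
Check: 111 mod 11 = 1 ✓, 111 mod 13 = 7 ✓

x ≡ 111 (mod 143)


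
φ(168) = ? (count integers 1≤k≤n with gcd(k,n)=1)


Factor n: 168 = 2^3 × 3 × 7
φ(n) = n · ∏(1 - 1/p) over distinct primes p | n
φ(168) = 168 · (1 - 1/2) · (1 - 1/3) · (1 - 1/7) = 48

φ(168) = 48


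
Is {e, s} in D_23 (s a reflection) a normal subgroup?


H = {e, s} in D_23 (s a reflection)
r·s·r⁻¹ = sr⁻² ≠ s for n ≥ 3, so {e, s} is not closed under conjugation

No, not a normal subgroup


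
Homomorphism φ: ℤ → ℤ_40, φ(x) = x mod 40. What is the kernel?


Kernel = preimage of identity
ker(φ) = {x ∈ ℤ : x ≡ 0 (mod 40)} = 40ℤ = {0, ±40, ±80, ...}

ker(φ) = 40ℤ


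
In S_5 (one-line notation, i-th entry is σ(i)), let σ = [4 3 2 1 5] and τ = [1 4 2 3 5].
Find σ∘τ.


σ∘τ: apply τ first, then σ
1 →τ 1 →σ 4
2 →τ 4 →σ 1
3 →τ 2 →σ 3
4 →τ 3 →σ 2
5 →τ 5 →σ 5

σ∘τ = [4 1 3 2 5]


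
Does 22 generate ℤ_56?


g generates ℤ_n iff gcd(g, n) = 1
gcd(22, 56) = 2
Since gcd = 2 ≠ 1, ⟨22⟩ has order 28 < 56, so 22 is not a generator.

No, 22 does not generate ℤ_56


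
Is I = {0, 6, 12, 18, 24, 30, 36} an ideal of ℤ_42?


Check ideal conditions for I = {0, 6, 12, 18, 24, 30, 36} in ℤ_42:
(1) I is an additive subgroup? Yes
(2) For r ∈ ℤ_42 and a ∈ I: r·a ∈ I? Yes

Yes, I is an ideal of ℤ_42


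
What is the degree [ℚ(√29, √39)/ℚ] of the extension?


[ℚ(√29,√39):ℚ] = [ℚ(√29,√39):ℚ(√29)]·[ℚ(√29):ℚ] = 2·2 = 4

[ℚ(√29, √39)/ℚ] = 4


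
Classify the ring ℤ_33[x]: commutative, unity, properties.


ℤ_33 has zero divisors (3·11 ≡ 0), and these lift to constant zero divisors in ℤ_33[x]; so not an integral domain
Commutative: Yes
Integral domain: No
Has unity: Yes

ℤ_33[x]: Commutative=Yes, Unity=Yes


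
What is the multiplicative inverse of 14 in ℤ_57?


Use the extended Euclidean algorithm to write 1 = 14·s + 57·t; then s mod 57 is the inverse.
Euclidean algorithm:
  14 = 0·57 + 14
  57 = 4·14 + 1
  14 = 14·1 + 0
gcd(14,57) = 1
Back-substitution gives: 14·(-4) + 57·(1) = 1
So 14⁻¹ ≡ -4 ≡ 53 (mod 57)
Check: 14 × 53 = 742 ≡ 1 (mod 57) ✓

14⁻¹ ≡ 53 (mod 57)


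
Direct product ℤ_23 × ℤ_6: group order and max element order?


|ℤ_23 × ℤ_6| = 23 × 6 = 138
Max element order = lcm(23,6) = 138
Cyclic? Yes (gcd=1)

|ℤ_23×ℤ_6| = 138, max element order = 138


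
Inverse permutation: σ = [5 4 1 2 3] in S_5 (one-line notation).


To find σ⁻¹, swap domain and range:
σ(1) = 5 → σ⁻¹(5) = 1
σ(2) = 4 → σ⁻¹(4) = 2
σ(3) = 1 → σ⁻¹(1) = 3
σ(4) = 2 → σ⁻¹(2) = 4
σ(5) = 3 → σ⁻¹(3) = 5

σ⁻¹ = [3 4 5 2 1]


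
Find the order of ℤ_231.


ℤ_n has n elements.

|ℤ_231| = 231


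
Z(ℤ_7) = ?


Z(G) = {g ∈ G | gx = xg for all x ∈ G}
ℤ_7 is abelian, so Z(G) = G

Z(ℤ_7) = ℤ_7


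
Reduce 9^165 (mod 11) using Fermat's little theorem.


Fermat's little theorem: if p is prime and gcd(a,p)=1, then a^(p-1) ≡ 1 (mod p)
p = 11 is prime, gcd(9,11) = 1
Reduce exponent: 165 mod 10 = 5
So 9^165 ≡ 9^5 (mod 11)
9^5 mod 11 = 1

9^165 ≡ 1 (mod 11)


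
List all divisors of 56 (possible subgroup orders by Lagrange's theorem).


Lagrange's theorem: |H| divides |G|
|G| = 56
Divisors of 56: 1, 2, 4, 7, 8, 14, 28, 56

Possible subgroup orders: {1, 2, 4, 7, 8, 14, 28, 56}


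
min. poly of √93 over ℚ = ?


√93 satisfies x² - 93 = 0, irreducible over ℚ since 93 is squarefree

Minimal polynomial: x² - 93


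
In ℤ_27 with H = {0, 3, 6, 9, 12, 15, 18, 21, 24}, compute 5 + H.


5 + H = {5 + h (mod 27) : h ∈ H}
5+0=5, 5+3=8, 5+6=11, 5+9=14, 5+12=17, 5+15=20, 5+18=23, 5+21=26, 5+24=2
5 + H = {2, 5, 8, 11, 14, 17, 20, 23, 26} = 2 + H

5 + H = {2, 5, 8, 11, 14, 17, 20, 23, 26}


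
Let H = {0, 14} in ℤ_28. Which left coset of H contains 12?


12 + H = {12 + h (mod 28) : h ∈ H}
12+0=12, 12+14=26

12 + H = {12, 26}


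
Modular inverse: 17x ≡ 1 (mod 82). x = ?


Use the extended Euclidean algorithm to write 1 = 17·s + 82·t; then s mod 82 is the inverse.
Euclidean algorithm:
  17 = 0·82 + 17
  82 = 4·17 + 14
  17 = 1·14 + 3
  14 = 4·3 + 2
  3 = 1·2 + 1
  2 = 2·1 + 0
gcd(17,82) = 1
Back-substitution gives: 17·(29) + 82·(-6) = 1
So 17⁻¹ ≡ 29 ≡ 29 (mod 82)
Check: 17 × 29 = 493 ≡ 1 (mod 82) ✓

17⁻¹ ≡ 29 (mod 82)


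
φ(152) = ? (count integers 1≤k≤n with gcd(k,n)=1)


Factor n: 152 = 2^3 × 19
φ(n) = n · ∏(1 - 1/p) over distinct primes p | n
φ(152) = 152 · (1 - 1/2) · (1 - 1/19) = 72

φ(152) = 72


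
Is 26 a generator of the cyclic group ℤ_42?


g generates ℤ_n iff gcd(g, n) = 1
gcd(26, 42) = 2
Since gcd = 2 ≠ 1, ⟨26⟩ has order 21 < 42, so 26 is not a generator.

No, 26 does not generate ℤ_42


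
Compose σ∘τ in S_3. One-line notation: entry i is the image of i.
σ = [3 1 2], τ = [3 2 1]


σ∘τ: apply τ first, then σ
1 →τ 3 →σ 2
2 →τ 2 →σ 1
3 →τ 1 →σ 3

σ∘τ = [2 1 3]


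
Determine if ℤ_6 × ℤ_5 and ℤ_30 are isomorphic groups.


Comparing ℤ_6 × ℤ_5 and ℤ_30:
gcd(6,5) = 1, so ℤ_6 × ℤ_5 ≅ ℤ_30 (CRT)

Yes, ℤ_6 × ℤ_5 ≅ ℤ_30


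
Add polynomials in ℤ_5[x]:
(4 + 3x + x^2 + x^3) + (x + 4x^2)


Add coefficients mod 5:
x^0: 4 + 0 = 4 (mod 5)
x^1: 3 + 1 = 4 (mod 5)
x^2: 1 + 4 = 0 (mod 5)
x^3: 1 + 0 = 1 (mod 5)
Result: 4 + 4x + x^3

f + g = 4 + 4x + x^3


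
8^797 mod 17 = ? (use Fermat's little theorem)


Fermat's little theorem: if p is prime and gcd(a,p)=1, then a^(p-1) ≡ 1 (mod p)
p = 17 is prime, gcd(8,17) = 1
Reduce exponent: 797 mod 16 = 13
So 8^797 ≡ 8^13 (mod 17)
8^13 mod 17 = 9

8^797 ≡ 9 (mod 17)


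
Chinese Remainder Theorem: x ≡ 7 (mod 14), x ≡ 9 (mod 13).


m₁ = 14, m₂ = 13, gcd = 1, so CRT applies. M = m₁·m₂ = 182
Let M₁ = M/m₁ = 13, M₂ = M/m₂ = 14
Find y₁ ≡ M₁⁻¹ (mod m₁): 13⁻¹ ≡ 13 (mod 14)
Find y₂ ≡ M₂⁻¹ (mod m₂): 14⁻¹ ≡ 1 (mod 13)
x = a₁·M₁·y₁ + a₂·M₂·y₂ = 7·13·13 + 9·14·1 = 1309
Reduce mod 182: x ≡ 35
Check: 35 mod 14 = 7 ✓, 35 mod 13 = 9 ✓

x ≡ 35 (mod 182)


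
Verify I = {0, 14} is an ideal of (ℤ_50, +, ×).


Check ideal conditions for I = {0, 14} in ℤ_50:
(1) I is an additive subgroup? No
(2) For r ∈ ℤ_50 and a ∈ I: r·a ∈ I? No  [counterexample: r=2, a=14, r·a mod 50 = 28 ∉ I]

No, I is not an ideal of ℤ_50


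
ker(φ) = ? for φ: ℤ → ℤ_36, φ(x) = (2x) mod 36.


Kernel = preimage of identity
ker(φ) = {x ∈ ℤ : 2x ≡ 0 (mod 36)}. gcd(2,36) = 2, so 2x ≡ 0 (mod 36) ⟺ x ≡ 0 (mod 36/2 = 18). Hence ker(φ) = 18ℤ

ker(φ) = 18ℤ


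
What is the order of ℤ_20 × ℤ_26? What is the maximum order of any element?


|ℤ_20 × ℤ_26| = 20 × 26 = 520
Max element order = lcm(20,26) = 260
Cyclic? No (gcd=2)

|ℤ_20×ℤ_26| = 520, max element order = 260


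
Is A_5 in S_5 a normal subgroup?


H = A_5 in S_5
A_5 has index 2 in S_5, and every subgroup of index 2 is normal

Yes, normal subgroup


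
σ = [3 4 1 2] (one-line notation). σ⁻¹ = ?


To find σ⁻¹, swap domain and range:
σ(1) = 3 → σ⁻¹(3) = 1
σ(2) = 4 → σ⁻¹(4) = 2
σ(3) = 1 → σ⁻¹(1) = 3
σ(4) = 2 → σ⁻¹(2) = 4

σ⁻¹ = [3 4 1 2]


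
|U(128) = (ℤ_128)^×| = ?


U(n) is the group of units mod n; |U(n)| = φ(n)
|U(128)| = φ(128) = 64

|U(128) = (ℤ_128)^×| = 64


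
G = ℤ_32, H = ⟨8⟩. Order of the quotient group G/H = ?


|⟨8⟩| = n / gcd(8, 32) = 32 / 8 = 4
H is normal (ℤ_32 is abelian).
|G/H| = |G| / |H| = 32 / 4 = 8

|G/H| = 8


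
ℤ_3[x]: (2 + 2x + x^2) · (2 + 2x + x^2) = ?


Expand and collect like terms; reduce coefficients mod 3:
x^0: 2·2 = 4 ≡ 1 (mod 3)
x^1: 2·2 + 2·2 = 8 ≡ 2 (mod 3)
x^2: 2·1 + 2·2 + 1·2 = 8 ≡ 2 (mod 3)
x^3: 2·1 + 1·2 = 4 ≡ 1 (mod 3)
x^4: 1·1 = 1 ≡ 1 (mod 3)
Result: 1 + 2x + 2x^2 + x^3 + x^4

f · g = 1 + 2x + 2x^2 + x^3 + x^4


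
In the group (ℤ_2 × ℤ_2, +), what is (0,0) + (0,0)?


Operation: componentwise addition mod (2, 2)
(0,0) + (0,0) = ((a₁+b₁) mod 2, (a₂+b₂) mod 2) with a = (0,0), b = (0,0)

(0,0) + (0,0) = (0,0)


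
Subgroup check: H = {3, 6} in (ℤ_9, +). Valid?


Subgroup test for H = {3, 6} in (ℤ_9, +):
(1) 0 ∈ H? No
(2) Closure: for all a,b ∈ H, (a+b) mod 9 ∈ H? No  [counterexample: 3 + 6 = 0 ∉ H]
(3) Inverses: for all a ∈ H, -a mod 9 ∈ H? Yes

No, H is not a subgroup of ℤ_9


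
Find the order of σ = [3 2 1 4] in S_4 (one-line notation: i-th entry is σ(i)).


Cycle decomposition: (1 3)
Cycle lengths: 2
Order = lcm(2) = 2

ord(σ) = 2


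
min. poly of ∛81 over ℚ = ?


∛81 satisfies x³ - 81 = 0, irreducible over ℚ (no rational root; 81 is not a perfect cube)

Minimal polynomial: x³ - 81


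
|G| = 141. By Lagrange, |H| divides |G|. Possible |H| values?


Lagrange's theorem: |H| divides |G|
|G| = 141
Divisors of 141: 1, 3, 47, 141

Possible subgroup orders: {1, 3, 47, 141}


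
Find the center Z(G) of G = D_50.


Z(G) = {g ∈ G | gx = xg for all x ∈ G}
For even n, Z(D_n) = {e, r^(n/2)}: the 180° rotation r^25 commutes with every reflection and rotation

Z(D_50) = {e, r^25}


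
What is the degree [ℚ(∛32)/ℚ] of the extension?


∛32 has minimal polynomial x³ - 32 (irreducible over ℚ since 32 is not a perfect cube)

[ℚ(∛32)/ℚ] = 3


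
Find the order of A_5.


|A_n| = n!/2 (even permutations)
|A_5| = 5!/2 = 120/2 = 60

|A_5| = 60


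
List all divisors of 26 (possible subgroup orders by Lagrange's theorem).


Lagrange's theorem: |H| divides |G|
|G| = 26
Divisors of 26: 1, 2, 13, 26

Possible subgroup orders: {1, 2, 13, 26}


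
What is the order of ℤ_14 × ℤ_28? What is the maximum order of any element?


|ℤ_14 × ℤ_28| = 14 × 28 = 392
Max element order = lcm(14,28) = 28
Cyclic? No (gcd=14)

|ℤ_14×ℤ_28| = 392, max element order = 28


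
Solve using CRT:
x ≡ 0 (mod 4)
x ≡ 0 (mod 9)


m₁ = 4, m₂ = 9, gcd = 1, so CRT applies. M = m₁·m₂ = 36
Let M₁ = M/m₁ = 9, M₂ = M/m₂ = 4
Find y₁ ≡ M₁⁻¹ (mod m₁): 9⁻¹ ≡ 1 (mod 4)
Find y₂ ≡ M₂⁻¹ (mod m₂): 4⁻¹ ≡ 7 (mod 9)
x = a₁·M₁·y₁ + a₂·M₂·y₂ = 0·9·1 + 0·4·7 = 0
Reduce mod 36: x ≡ 0
Check: 0 mod 4 = 0 ✓, 0 mod 9 = 0 ✓

x ≡ 0 (mod 36)


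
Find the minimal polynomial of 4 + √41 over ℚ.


Let α = 4 + √41. Then α - 4 = √41, so (α - 4)² = 41, giving α² - 8α - 25 = 0. Degree 2 and α ∉ ℚ, so this is the minimal polynomial.

Minimal polynomial: x² - 8x - 25


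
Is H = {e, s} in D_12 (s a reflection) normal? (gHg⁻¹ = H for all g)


H = {e, s} in D_12 (s a reflection)
r·s·r⁻¹ = sr⁻² ≠ s for n ≥ 3, so {e, s} is not closed under conjugation

No, not a normal subgroup


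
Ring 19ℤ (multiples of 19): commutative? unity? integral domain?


19ℤ is a commutative ring under +,× but has no multiplicative identity (1 ∉ 19ℤ); it has no zero divisors, but without unity it is not an integral domain
Commutative: Yes
Integral domain: No
Has unity: No

19ℤ (multiples of 19): Commutative=Yes, Unity=No


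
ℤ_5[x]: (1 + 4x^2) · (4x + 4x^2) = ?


Expand and collect like terms; reduce coefficients mod 5:
x^0: 1·0 = 0 ≡ 0 (mod 5)
x^1: 1·4 + 0·0 = 4 ≡ 4 (mod 5)
x^2: 1·4 + 0·4 + 4·0 = 4 ≡ 4 (mod 5)
x^3: 0·4 + 4·4 = 16 ≡ 1 (mod 5)
x^4: 4·4 = 16 ≡ 1 (mod 5)
Result: 4x + 4x^2 + x^3 + x^4

f · g = 4x + 4x^2 + x^3 + x^4


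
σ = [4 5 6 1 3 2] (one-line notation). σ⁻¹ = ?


To find σ⁻¹, swap domain and range:
σ(1) = 4 → σ⁻¹(4) = 1
σ(2) = 5 → σ⁻¹(5) = 2
σ(3) = 6 → σ⁻¹(6) = 3
σ(4) = 1 → σ⁻¹(1) = 4
σ(5) = 3 → σ⁻¹(3) = 5
σ(6) = 2 → σ⁻¹(2) = 6

σ⁻¹ = [4 6 5 1 2 3]


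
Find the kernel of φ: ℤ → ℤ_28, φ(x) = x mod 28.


Kernel = preimage of identity
ker(φ) = {x ∈ ℤ : x ≡ 0 (mod 28)} = 28ℤ = {0, ±28, ±56, ...}

ker(φ) = 28ℤ


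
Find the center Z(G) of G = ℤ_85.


Z(G) = {g ∈ G | gx = xg for all x ∈ G}
ℤ_85 is abelian, so Z(G) = G

Z(ℤ_85) = ℤ_85


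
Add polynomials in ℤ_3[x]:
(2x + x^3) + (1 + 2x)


Add coefficients mod 3:
x^0: 0 + 1 = 1 (mod 3)
x^1: 2 + 2 = 1 (mod 3)
x^2: 0 + 0 = 0 (mod 3)
x^3: 1 + 0 = 1 (mod 3)
Result: 1 + x + x^3

f + g = 1 + x + x^3


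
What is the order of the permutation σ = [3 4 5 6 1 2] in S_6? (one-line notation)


Cycle decomposition: (1 3 5) (2 4 6)
Cycle lengths: 3, 3
Order = lcm(3, 3) = 3

ord(σ) = 3


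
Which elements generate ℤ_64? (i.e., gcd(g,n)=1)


g generates ℤ_n iff gcd(g,n) = 1
Prime factors of 64: 2
Generators are g ∈ {1,...,63} not divisible by any of these primes.
Generators: {1, 3, 5, 7, 9, 11, 13, 15, 17, 19, 21, 23, 25, 27, 29, 31, 33, 35, 37, 39, 41, 43, 45, 47, 49, 51, 53, 55, 57, 59, 61, 63}
Number of generators = φ(64) = 32

Generators of ℤ_64 = {1, 3, 5, 7, 9, 11, 13, 15, 17, 19, 21, 23, 25, 27, 29, 31, 33, 35, 37, 39, 41, 43, 45, 47, 49, 51, 53, 55, 57, 59, 61, 63}


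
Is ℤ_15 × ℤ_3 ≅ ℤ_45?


Comparing ℤ_15 × ℤ_3 and ℤ_45:
gcd(15,3) = 3 ≠ 1. Max element order in ℤ_15×ℤ_3 is lcm(15,3) = 15 < 45, so it has no element of order 45

No, ℤ_15 × ℤ_3 ≇ ℤ_45


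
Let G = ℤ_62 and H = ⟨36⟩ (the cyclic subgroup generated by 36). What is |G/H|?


|⟨36⟩| = n / gcd(36, 62) = 62 / 2 = 31
H is normal (ℤ_62 is abelian).
|G/H| = |G| / |H| = 62 / 31 = 2

|G/H| = 2


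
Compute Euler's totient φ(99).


Factor n: 99 = 3^2 × 11
φ(n) = n · ∏(1 - 1/p) over distinct primes p | n
φ(99) = 99 · (1 - 1/3) · (1 - 1/11) = 60

φ(99) = 60


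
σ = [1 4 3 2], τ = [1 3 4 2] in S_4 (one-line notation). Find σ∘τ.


σ∘τ: apply τ first, then σ
1 →τ 1 →σ 1
2 →τ 3 →σ 3
3 →τ 4 →σ 2
4 →τ 2 →σ 4

σ∘τ = [1 3 2 4]


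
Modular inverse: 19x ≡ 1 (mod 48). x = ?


Use the extended Euclidean algorithm to write 1 = 19·s + 48·t; then s mod 48 is the inverse.
Euclidean algorithm:
  19 = 0·48 + 19
  48 = 2·19 + 10
  19 = 1·10 + 9
  10 = 1·9 + 1
  9 = 9·1 + 0
gcd(19,48) = 1
Back-substitution gives: 19·(-5) + 48·(2) = 1
So 19⁻¹ ≡ -5 ≡ 43 (mod 48)
Check: 19 × 43 = 817 ≡ 1 (mod 48) ✓

19⁻¹ ≡ 43 (mod 48)


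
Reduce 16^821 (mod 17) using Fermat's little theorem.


Fermat's little theorem: if p is prime and gcd(a,p)=1, then a^(p-1) ≡ 1 (mod p)
p = 17 is prime, gcd(16,17) = 1
Reduce exponent: 821 mod 16 = 5
So 16^821 ≡ 16^5 (mod 17)
16^5 mod 17 = 16

16^821 ≡ 16 (mod 17)


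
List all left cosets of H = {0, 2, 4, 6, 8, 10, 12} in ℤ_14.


H = {0, 2, 4, 6, 8, 10, 12}, |H| = 7
Number of cosets = |G|/|H| = 14/7 = 2
0 + H = {0, 2, 4, 6, 8, 10, 12}
1 + H = {1, 3, 5, 7, 9, 11, 13}

Cosets: 0+H={0,2,4,6,8,10,12}; 1+H={1,3,5,7,9,11,13}


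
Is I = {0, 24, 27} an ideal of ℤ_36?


Check ideal conditions for I = {0, 24, 27} in ℤ_36:
(1) I is an additive subgroup? No
(2) For r ∈ ℤ_36 and a ∈ I: r·a ∈ I? No  [counterexample: r=2, a=24, r·a mod 36 = 12 ∉ I]

No, I is not an ideal of ℤ_36


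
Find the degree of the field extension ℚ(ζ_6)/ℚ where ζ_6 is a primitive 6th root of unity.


[ℚ(ζ_n):ℚ] = deg Φ_n(x) = φ(n). Here φ(6) = 2

[ℚ(ζ_6)/ℚ where ζ_6 is a primitive 6th root of unity] = 2


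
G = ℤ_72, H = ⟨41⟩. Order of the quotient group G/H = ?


|⟨41⟩| = n / gcd(41, 72) = 72 / 1 = 72
H is normal (ℤ_72 is abelian).
|G/H| = |G| / |H| = 72 / 72 = 1

|G/H| = 1


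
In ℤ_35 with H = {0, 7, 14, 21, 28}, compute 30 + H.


30 + H = {30 + h (mod 35) : h ∈ H}
30+0=30, 30+7=2, 30+14=9, 30+21=16, 30+28=23
30 + H = {2, 9, 16, 23, 30} = 2 + H

30 + H = {2, 9, 16, 23, 30}


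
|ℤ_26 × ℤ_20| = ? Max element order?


|ℤ_26 × ℤ_20| = 26 × 20 = 520
Max element order = lcm(26,20) = 260
Cyclic? No (gcd=2)

|ℤ_26×ℤ_20| = 520, max element order = 260


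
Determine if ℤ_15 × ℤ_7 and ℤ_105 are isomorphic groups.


Comparing ℤ_15 × ℤ_7 and ℤ_105:
gcd(15,7) = 1, so ℤ_15 × ℤ_7 ≅ ℤ_105 (CRT)

Yes, ℤ_15 × ℤ_7 ≅ ℤ_105


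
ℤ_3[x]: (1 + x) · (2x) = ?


Expand and collect like terms; reduce coefficients mod 3:
x^0: 1·0 = 0 ≡ 0 (mod 3)
x^1: 1·2 + 1·0 = 2 ≡ 2 (mod 3)
x^2: 1·2 = 2 ≡ 2 (mod 3)
Result: 2x + 2x^2

f · g = 2x + 2x^2


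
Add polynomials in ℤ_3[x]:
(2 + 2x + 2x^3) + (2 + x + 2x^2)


Add coefficients mod 3:
x^0: 2 + 2 = 1 (mod 3)
x^1: 2 + 1 = 0 (mod 3)
x^2: 0 + 2 = 2 (mod 3)
x^3: 2 + 0 = 2 (mod 3)
Result: 1 + 2x^2 + 2x^3

f + g = 1 + 2x^2 + 2x^3


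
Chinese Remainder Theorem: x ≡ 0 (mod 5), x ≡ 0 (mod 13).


m₁ = 5, m₂ = 13, gcd = 1, so CRT applies. M = m₁·m₂ = 65
Let M₁ = M/m₁ = 13, M₂ = M/m₂ = 5
Find y₁ ≡ M₁⁻¹ (mod m₁): 13⁻¹ ≡ 2 (mod 5)
Find y₂ ≡ M₂⁻¹ (mod m₂): 5⁻¹ ≡ 8 (mod 13)
x = a₁·M₁·y₁ + a₂·M₂·y₂ = 0·13·2 + 0·5·8 = 0
Reduce mod 65: x ≡ 0
Check: 0 mod 5 = 0 ✓, 0 mod 13 = 0 ✓

x ≡ 0 (mod 65)


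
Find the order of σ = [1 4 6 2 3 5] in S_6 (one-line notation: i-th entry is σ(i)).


Cycle decomposition: (2 4) (3 6 5)
Cycle lengths: 2, 3
Order = lcm(2, 3) = 6

ord(σ) = 6


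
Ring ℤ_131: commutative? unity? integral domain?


ℤ_131 is a commutative ring with unity 1; 131 is prime, so ℤ_131 is a field (hence an integral domain)
Commutative: Yes
Integral domain: Yes
Has unity: Yes

ℤ_131: Commutative=Yes, Unity=Yes


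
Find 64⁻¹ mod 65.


Use the extended Euclidean algorithm to write 1 = 64·s + 65·t; then s mod 65 is the inverse.
Euclidean algorithm:
  64 = 0·65 + 64
  65 = 1·64 + 1
  64 = 64·1 + 0
gcd(64,65) = 1
Back-substitution gives: 64·(-1) + 65·(1) = 1
So 64⁻¹ ≡ -1 ≡ 64 (mod 65)
Check: 64 × 64 = 4096 ≡ 1 (mod 65) ✓

64⁻¹ ≡ 64 (mod 65)


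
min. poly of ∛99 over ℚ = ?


∛99 satisfies x³ - 99 = 0, irreducible over ℚ (no rational root; 99 is not a perfect cube)

Minimal polynomial: x³ - 99


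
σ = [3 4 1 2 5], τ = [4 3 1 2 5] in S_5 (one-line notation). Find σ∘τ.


σ∘τ: apply τ first, then σ
1 →τ 4 →σ 2
2 →τ 3 →σ 1
3 →τ 1 →σ 3
4 →τ 2 →σ 4
5 →τ 5 →σ 5

σ∘τ = [2 1 3 4 5]


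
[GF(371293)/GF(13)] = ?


GF(371293) = GF(13^5), so the extension degree is 5

[GF(371293)/GF(13)] = 5


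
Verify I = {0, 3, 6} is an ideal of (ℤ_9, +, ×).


Check ideal conditions for I = {0, 3, 6} in ℤ_9:
(1) I is an additive subgroup? Yes
(2) For r ∈ ℤ_9 and a ∈ I: r·a ∈ I? Yes

Yes, I is an ideal of ℤ_9


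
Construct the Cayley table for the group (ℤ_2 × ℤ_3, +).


Elements: {(0,0), (0,1), (0,2), (1,0), (1,1), (1,2)}
Operation: componentwise addition mod (2, 3)
Entry (a, b) = ((a₁+b₁) mod 2, (a₂+b₂) mod 3)

Cayley table:
      | (0,0) | (0,1) | (0,2) | (1,0) | (1,1) | (1,2)
(0,0) | (0,0) | (0,1) | (0,2) | (1,0) | (1,1) | (1,2)
(0,1) | (0,1) | (0,2) | (0,0) | (1,1) | (1,2) | (1,0)
(0,2) | (0,2) | (0,0) | (0,1) | (1,2) | (1,0) | (1,1)
(1,0) | (1,0) | (1,1) | (1,2) | (0,0) | (0,1) | (0,2)
(1,1) | (1,1) | (1,2) | (1,0) | (0,1) | (0,2) | (0,0)
(1,2) | (1,2) | (1,0) | (1,1) | (0,2) | (0,0) | (0,1)


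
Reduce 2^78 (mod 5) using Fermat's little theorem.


Fermat's little theorem: if p is prime and gcd(a,p)=1, then a^(p-1) ≡ 1 (mod p)
p = 5 is prime, gcd(2,5) = 1
Reduce exponent: 78 mod 4 = 2
So 2^78 ≡ 2^2 (mod 5)
2^2 mod 5 = 4

2^78 ≡ 4 (mod 5)


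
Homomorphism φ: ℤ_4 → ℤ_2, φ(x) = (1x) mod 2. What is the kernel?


Kernel = preimage of identity
ker(φ) = {x ∈ ℤ_4 : 1x ≡ 0 (mod 2)}. Since 2 | 4, φ is well-defined. The kernel is the cyclic subgroup ⟨2⟩ of ℤ_4 (order 2), i.e. {0, 2}

ker(φ) = {0, 2}


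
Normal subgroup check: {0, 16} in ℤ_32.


H = {0, 16} in ℤ_32
ℤ_32 is abelian; every subgroup of an abelian group is normal

Yes, normal subgroup


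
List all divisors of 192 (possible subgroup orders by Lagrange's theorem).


Lagrange's theorem: |H| divides |G|
|G| = 192
Divisors of 192: 1, 2, 3, 4, 6, 8, 12, 16, 24, 32, 48, 64, 96, 192

Possible subgroup orders: {1, 2, 3, 4, 6, 8, 12, 16, 24, 32, 48, 64, 96, 192}


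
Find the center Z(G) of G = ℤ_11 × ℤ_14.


Z(G) = {g ∈ G | gx = xg for all x ∈ G}
Direct product of abelian groups is abelian, so Z(G) = G

Z(ℤ_11 × ℤ_14) = ℤ_11 × ℤ_14


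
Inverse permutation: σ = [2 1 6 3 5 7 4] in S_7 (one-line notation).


To find σ⁻¹, swap domain and range:
σ(1) = 2 → σ⁻¹(2) = 1
σ(2) = 1 → σ⁻¹(1) = 2
σ(3) = 6 → σ⁻¹(6) = 3
σ(4) = 3 → σ⁻¹(3) = 4
σ(5) = 5 → σ⁻¹(5) = 5
σ(6) = 7 → σ⁻¹(7) = 6
σ(7) = 4 → σ⁻¹(4) = 7

σ⁻¹ = [2 1 4 7 5 3 6]


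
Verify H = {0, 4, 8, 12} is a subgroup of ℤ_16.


Subgroup test for H = {0, 4, 8, 12} in (ℤ_16, +):
(1) 0 ∈ H? Yes
(2) Closure: for all a,b ∈ H, (a+b) mod 16 ∈ H? Yes
(3) Inverses: for all a ∈ H, -a mod 16 ∈ H? Yes

Yes, H is a subgroup of ℤ_16


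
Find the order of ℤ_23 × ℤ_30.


|A × B| = |A| · |B|
|ℤ_23 × ℤ_30| = 23 × 30 = 690

|ℤ_23 × ℤ_30| = 690


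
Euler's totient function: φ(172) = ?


Factor n: 172 = 2^2 × 43
φ(n) = n · ∏(1 - 1/p) over distinct primes p | n
φ(172) = 172 · (1 - 1/2) · (1 - 1/43) = 84

φ(172) = 84


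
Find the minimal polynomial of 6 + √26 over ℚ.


Let α = 6 + √26. Then α - 6 = √26, so (α - 6)² = 26, giving α² - 12α + 10 = 0. Degree 2 and α ∉ ℚ, so this is the minimal polynomial.

Minimal polynomial: x² - 12x + 10


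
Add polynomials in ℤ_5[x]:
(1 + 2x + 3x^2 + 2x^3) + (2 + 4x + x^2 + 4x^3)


Add coefficients mod 5:
x^0: 1 + 2 = 3 (mod 5)
x^1: 2 + 4 = 1 (mod 5)
x^2: 3 + 1 = 4 (mod 5)
x^3: 2 + 4 = 1 (mod 5)
Result: 3 + x + 4x^2 + x^3

f + g = 3 + x + 4x^2 + x^3


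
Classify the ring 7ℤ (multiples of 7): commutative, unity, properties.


7ℤ is a commutative ring under +,× but has no multiplicative identity (1 ∉ 7ℤ); it has no zero divisors, but without unity it is not an integral domain
Commutative: Yes
Integral domain: No
Has unity: No

7ℤ (multiples of 7): Commutative=Yes, Unity=No


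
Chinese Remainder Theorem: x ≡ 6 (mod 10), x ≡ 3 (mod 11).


m₁ = 10, m₂ = 11, gcd = 1, so CRT applies. M = m₁·m₂ = 110
Let M₁ = M/m₁ = 11, M₂ = M/m₂ = 10
Find y₁ ≡ M₁⁻¹ (mod m₁): 11⁻¹ ≡ 1 (mod 10)
Find y₂ ≡ M₂⁻¹ (mod m₂): 10⁻¹ ≡ 10 (mod 11)
x = a₁·M₁·y₁ + a₂·M₂·y₂ = 6·11·1 + 3·10·10 = 366
Reduce mod 110: x ≡ 36
Check: 36 mod 10 = 6 ✓, 36 mod 11 = 3 ✓

x ≡ 36 (mod 110)


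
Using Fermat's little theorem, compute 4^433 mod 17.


Fermat's little theorem: if p is prime and gcd(a,p)=1, then a^(p-1) ≡ 1 (mod p)
p = 17 is prime, gcd(4,17) = 1
Reduce exponent: 433 mod 16 = 1
So 4^433 ≡ 4^1 (mod 17)
4^1 mod 17 = 4

4^433 ≡ 4 (mod 17)


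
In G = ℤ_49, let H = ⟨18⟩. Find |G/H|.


|⟨18⟩| = n / gcd(18, 49) = 49 / 1 = 49
H is normal (ℤ_49 is abelian).
|G/H| = |G| / |H| = 49 / 49 = 1

|G/H| = 1


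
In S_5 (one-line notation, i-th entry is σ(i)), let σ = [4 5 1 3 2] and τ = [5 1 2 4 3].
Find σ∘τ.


σ∘τ: apply τ first, then σ
1 →τ 5 →σ 2
2 →τ 1 →σ 4
3 →τ 2 →σ 5
4 →τ 4 →σ 3
5 →τ 3 →σ 1

σ∘τ = [2 4 5 3 1]


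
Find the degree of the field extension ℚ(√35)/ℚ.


√35 has minimal polynomial x² - 35 (irreducible over ℚ since 35 is squarefree)

[ℚ(√35)/ℚ] = 2


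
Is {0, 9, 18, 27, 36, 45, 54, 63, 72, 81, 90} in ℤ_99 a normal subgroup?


H = {0, 9, 18, 27, 36, 45, 54, 63, 72, 81, 90} in ℤ_99
ℤ_99 is abelian; every subgroup of an abelian group is normal

Yes, normal subgroup


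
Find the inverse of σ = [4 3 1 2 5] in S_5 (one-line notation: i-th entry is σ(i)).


To find σ⁻¹, swap domain and range:
σ(1) = 4 → σ⁻¹(4) = 1
σ(2) = 3 → σ⁻¹(3) = 2
σ(3) = 1 → σ⁻¹(1) = 3
σ(4) = 2 → σ⁻¹(2) = 4
σ(5) = 5 → σ⁻¹(5) = 5

σ⁻¹ = [3 4 2 1 5]


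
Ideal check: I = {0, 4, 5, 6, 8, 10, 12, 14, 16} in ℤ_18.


Check ideal conditions for I = {0, 4, 5, 6, 8, 10, 12, 14, 16} in ℤ_18:
(1) I is an additive subgroup? No
(2) For r ∈ ℤ_18 and a ∈ I: r·a ∈ I? No  [counterexample: r=2, a=10, r·a mod 18 = 2 ∉ I]

No, I is not an ideal of ℤ_18


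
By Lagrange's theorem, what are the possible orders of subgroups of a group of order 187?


Lagrange's theorem: |H| divides |G|
|G| = 187
Divisors of 187: 1, 11, 17, 187

Possible subgroup orders: {1, 11, 17, 187}


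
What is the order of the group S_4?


|S_n| = n! (number of permutations of n symbols)
|S_4| = 4! = 24

|S_4| = 24


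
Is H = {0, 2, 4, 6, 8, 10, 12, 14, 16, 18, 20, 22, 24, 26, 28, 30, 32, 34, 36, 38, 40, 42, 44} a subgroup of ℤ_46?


Subgroup test for H = {0, 2, 4, 6, 8, 10, 12, 14, 16, 18, 20, 22, 24, 26, 28, 30, 32, 34, 36, 38, 40, 42, 44} in (ℤ_46, +):
(1) 0 ∈ H? Yes
(2) Closure: for all a,b ∈ H, (a+b) mod 46 ∈ H? Yes
(3) Inverses: for all a ∈ H, -a mod 46 ∈ H? Yes

Yes, H is a subgroup of ℤ_46


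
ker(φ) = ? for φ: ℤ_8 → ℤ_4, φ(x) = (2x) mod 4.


Kernel = preimage of identity
ker(φ) = {x ∈ ℤ_8 : 2x ≡ 0 (mod 4)}. Since 4 | 8, φ is well-defined. The kernel is the cyclic subgroup ⟨2⟩ of ℤ_8 (order 4), i.e. {0, 2, 4, 6}

ker(φ) = {0, 2, 4, 6}


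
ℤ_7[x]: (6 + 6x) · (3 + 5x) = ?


Expand and collect like terms; reduce coefficients mod 7:
x^0: 6·3 = 18 ≡ 4 (mod 7)
x^1: 6·5 + 6·3 = 48 ≡ 6 (mod 7)
x^2: 6·5 = 30 ≡ 2 (mod 7)
Result: 4 + 6x + 2x^2

f · g = 4 + 6x + 2x^2


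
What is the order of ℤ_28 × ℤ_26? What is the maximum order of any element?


|ℤ_28 × ℤ_26| = 28 × 26 = 728
Max element order = lcm(28,26) = 364
Cyclic? No (gcd=2)

|ℤ_28×ℤ_26| = 728, max element order = 364


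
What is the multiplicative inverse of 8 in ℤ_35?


Use the extended Euclidean algorithm to write 1 = 8·s + 35·t; then s mod 35 is the inverse.
Euclidean algorithm:
  8 = 0·35 + 8
  35 = 4·8 + 3
  8 = 2·3 + 2
  3 = 1·2 + 1
  2 = 2·1 + 0
gcd(8,35) = 1
Back-substitution gives: 8·(-13) + 35·(3) = 1
So 8⁻¹ ≡ -13 ≡ 22 (mod 35)
Check: 8 × 22 = 176 ≡ 1 (mod 35) ✓

8⁻¹ ≡ 22 (mod 35)


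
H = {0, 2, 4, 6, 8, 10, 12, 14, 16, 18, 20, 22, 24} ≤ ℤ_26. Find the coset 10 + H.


10 + H = {10 + h (mod 26) : h ∈ H}
10+0=10, 10+2=12, 10+4=14, 10+6=16, 10+8=18, 10+10=20, 10+12=22, 10+14=24, 10+16=0, 10+18=2, 10+20=4, 10+22=6, 10+24=8
10 + H = {0, 2, 4, 6, 8, 10, 12, 14, 16, 18, 20, 22, 24} = 0 + H

10 + H = {0, 2, 4, 6, 8, 10, 12, 14, 16, 18, 20, 22, 24}


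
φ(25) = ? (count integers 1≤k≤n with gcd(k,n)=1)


φ(n) = count of k ∈ {1,...,n} with gcd(k,n)=1
Coprimes to 25: {1, 2, 3, 4, 6, 7, 8, 9, 11, 12, 13, 14, 16, 17, 18, 19, 21, 22, 23, 24}
Count: 20

φ(25) = 20


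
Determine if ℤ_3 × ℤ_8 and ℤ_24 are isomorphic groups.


Comparing ℤ_3 × ℤ_8 and ℤ_24:
gcd(3,8) = 1, so ℤ_3 × ℤ_8 ≅ ℤ_24 (CRT)

Yes, ℤ_3 × ℤ_8 ≅ ℤ_24


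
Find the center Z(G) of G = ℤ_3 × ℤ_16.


Z(G) = {g ∈ G | gx = xg for all x ∈ G}
Direct product of abelian groups is abelian, so Z(G) = G

Z(ℤ_3 × ℤ_16) = ℤ_3 × ℤ_16


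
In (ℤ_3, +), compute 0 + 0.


Operation: addition mod 3
0 + 0 = (a + b) mod 3 with a = 0, b = 0

0 + 0 = 0


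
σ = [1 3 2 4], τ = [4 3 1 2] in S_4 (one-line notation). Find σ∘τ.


σ∘τ: apply τ first, then σ
1 →τ 4 →σ 4
2 →τ 3 →σ 2
3 →τ 1 →σ 1
4 →τ 2 →σ 3

σ∘τ = [4 2 1 3]


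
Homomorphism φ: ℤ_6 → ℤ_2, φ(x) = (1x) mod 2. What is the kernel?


Kernel = preimage of identity
ker(φ) = {x ∈ ℤ_6 : 1x ≡ 0 (mod 2)}. Since 2 | 6, φ is well-defined. The kernel is the cyclic subgroup ⟨2⟩ of ℤ_6 (order 3), i.e. {0, 2, 4}

ker(φ) = {0, 2, 4}


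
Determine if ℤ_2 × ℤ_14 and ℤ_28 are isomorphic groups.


Comparing ℤ_2 × ℤ_14 and ℤ_28:
gcd(2,14) = 2 ≠ 1. Max element order in ℤ_2×ℤ_14 is lcm(2,14) = 14 < 28, so it has no element of order 28

No, ℤ_2 × ℤ_14 ≇ ℤ_28


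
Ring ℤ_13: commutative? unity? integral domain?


ℤ_13 is a commutative ring with unity 1; 13 is prime, so ℤ_13 is a field (hence an integral domain)
Commutative: Yes
Integral domain: Yes
Has unity: Yes

ℤ_13: Commutative=Yes, Unity=Yes


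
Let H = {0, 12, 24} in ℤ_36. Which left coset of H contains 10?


10 + H = {10 + h (mod 36) : h ∈ H}
10+0=10, 10+12=22, 10+24=34

10 + H = {10, 22, 34}


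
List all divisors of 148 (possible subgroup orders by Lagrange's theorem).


Lagrange's theorem: |H| divides |G|
|G| = 148
Divisors of 148: 1, 2, 4, 37, 74, 148

Possible subgroup orders: {1, 2, 4, 37, 74, 148}


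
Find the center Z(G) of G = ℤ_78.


Z(G) = {g ∈ G | gx = xg for all x ∈ G}
ℤ_78 is abelian, so Z(G) = G

Z(ℤ_78) = ℤ_78


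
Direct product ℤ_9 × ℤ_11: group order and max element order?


|ℤ_9 × ℤ_11| = 9 × 11 = 99
Max element order = lcm(9,11) = 99
Cyclic? Yes (gcd=1)

|ℤ_9×ℤ_11| = 99, max element order = 99


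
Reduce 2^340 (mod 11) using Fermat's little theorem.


Fermat's little theorem: if p is prime and gcd(a,p)=1, then a^(p-1) ≡ 1 (mod p)
p = 11 is prime, gcd(2,11) = 1
Reduce exponent: 340 mod 10 = 0
So 2^340 ≡ 2^0 (mod 11)
2^0 = 1

2^340 ≡ 1 (mod 11)


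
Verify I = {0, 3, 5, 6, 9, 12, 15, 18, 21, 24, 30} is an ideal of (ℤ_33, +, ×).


Check ideal conditions for I = {0, 3, 5, 6, 9, 12, 15, 18, 21, 24, 30} in ℤ_33:
(1) I is an additive subgroup? No
(2) For r ∈ ℤ_33 and a ∈ I: r·a ∈ I? No  [counterexample: r=2, a=5, r·a mod 33 = 10 ∉ I]

No, I is not an ideal of ℤ_33


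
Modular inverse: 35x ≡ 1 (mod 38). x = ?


Use the extended Euclidean algorithm to write 1 = 35·s + 38·t; then s mod 38 is the inverse.
Euclidean algorithm:
  35 = 0·38 + 35
  38 = 1·35 + 3
  35 = 11·3 + 2
  3 = 1·2 + 1
  2 = 2·1 + 0
gcd(35,38) = 1
Back-substitution gives: 35·(-13) + 38·(12) = 1
So 35⁻¹ ≡ -13 ≡ 25 (mod 38)
Check: 35 × 25 = 875 ≡ 1 (mod 38) ✓

35⁻¹ ≡ 25 (mod 38)


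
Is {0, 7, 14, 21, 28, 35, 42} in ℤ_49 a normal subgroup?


H = {0, 7, 14, 21, 28, 35, 42} in ℤ_49
ℤ_49 is abelian; every subgroup of an abelian group is normal

Yes, normal subgroup


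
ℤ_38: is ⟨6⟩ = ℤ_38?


g generates ℤ_n iff gcd(g, n) = 1
gcd(6, 38) = 2
Since gcd = 2 ≠ 1, ⟨6⟩ has order 19 < 38, so 6 is not a generator.

No, 6 does not generate ℤ_38


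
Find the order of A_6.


|A_n| = n!/2 (even permutations)
|A_6| = 6!/2 = 720/2 = 360

|A_6| = 360


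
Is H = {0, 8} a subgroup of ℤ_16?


Subgroup test for H = {0, 8} in (ℤ_16, +):
(1) 0 ∈ H? Yes
(2) Closure: for all a,b ∈ H, (a+b) mod 16 ∈ H? Yes
(3) Inverses: for all a ∈ H, -a mod 16 ∈ H? Yes

Yes, H is a subgroup of ℤ_16


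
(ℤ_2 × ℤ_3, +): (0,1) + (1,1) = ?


Operation: componentwise addition mod (2, 3)
(0,1) + (1,1) = ((a₁+b₁) mod 2, (a₂+b₂) mod 3) with a = (0,1), b = (1,1)

(0,1) + (1,1) = (1,2)


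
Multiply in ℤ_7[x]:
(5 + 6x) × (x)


Expand and collect like terms; reduce coefficients mod 7:
x^0: 5·0 = 0 ≡ 0 (mod 7)
x^1: 5·1 + 6·0 = 5 ≡ 5 (mod 7)
x^2: 6·1 = 6 ≡ 6 (mod 7)
Result: 5x + 6x^2

f · g = 5x + 6x^2


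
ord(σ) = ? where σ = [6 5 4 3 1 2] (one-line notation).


Cycle decomposition: (1 6 2 5) (3 4)
Cycle lengths: 4, 2
Order = lcm(4, 2) = 4

ord(σ) = 4


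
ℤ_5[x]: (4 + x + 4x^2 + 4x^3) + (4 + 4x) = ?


Add coefficients mod 5:
x^0: 4 + 4 = 3 (mod 5)
x^1: 1 + 4 = 0 (mod 5)
x^2: 4 + 0 = 4 (mod 5)
x^3: 4 + 0 = 4 (mod 5)
Result: 3 + 4x^2 + 4x^3

f + g = 3 + 4x^2 + 4x^3


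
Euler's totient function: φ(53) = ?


Factor n: 53 = 53
φ(n) = n · ∏(1 - 1/p) over distinct primes p | n
φ(53) = 53 · (1 - 1/53) = 52

φ(53) = 52


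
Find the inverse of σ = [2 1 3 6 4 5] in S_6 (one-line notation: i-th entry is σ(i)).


To find σ⁻¹, swap domain and range:
σ(1) = 2 → σ⁻¹(2) = 1
σ(2) = 1 → σ⁻¹(1) = 2
σ(3) = 3 → σ⁻¹(3) = 3
σ(4) = 6 → σ⁻¹(6) = 4
σ(5) = 4 → σ⁻¹(4) = 5
σ(6) = 5 → σ⁻¹(5) = 6

σ⁻¹ = [2 1 3 5 6 4]


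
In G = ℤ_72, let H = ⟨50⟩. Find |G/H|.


|⟨50⟩| = n / gcd(50, 72) = 72 / 2 = 36
H is normal (ℤ_72 is abelian).
|G/H| = |G| / |H| = 72 / 36 = 2

|G/H| = 2


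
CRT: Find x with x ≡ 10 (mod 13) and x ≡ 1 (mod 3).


m₁ = 13, m₂ = 3, gcd = 1, so CRT applies. M = m₁·m₂ = 39
Let M₁ = M/m₁ = 3, M₂ = M/m₂ = 13
Find y₁ ≡ M₁⁻¹ (mod m₁): 3⁻¹ ≡ 9 (mod 13)
Find y₂ ≡ M₂⁻¹ (mod m₂): 13⁻¹ ≡ 1 (mod 3)
x = a₁·M₁·y₁ + a₂·M₂·y₂ = 10·3·9 + 1·13·1 = 283
Reduce mod 39: x ≡ 10
Check: 10 mod 13 = 10 ✓, 10 mod 3 = 1 ✓

x ≡ 10 (mod 39)


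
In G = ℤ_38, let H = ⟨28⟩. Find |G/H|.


|⟨28⟩| = n / gcd(28, 38) = 38 / 2 = 19
H is normal (ℤ_38 is abelian).
|G/H| = |G| / |H| = 38 / 19 = 2

|G/H| = 2


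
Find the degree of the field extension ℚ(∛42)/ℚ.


∛42 has minimal polynomial x³ - 42 (irreducible over ℚ since 42 is not a perfect cube)

[ℚ(∛42)/ℚ] = 3
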